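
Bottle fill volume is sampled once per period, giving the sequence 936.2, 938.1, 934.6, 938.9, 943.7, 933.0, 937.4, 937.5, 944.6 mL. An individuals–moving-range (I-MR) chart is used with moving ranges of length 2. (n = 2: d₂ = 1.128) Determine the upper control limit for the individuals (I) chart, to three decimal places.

950.456

X̄ = (936.2 + 938.1 + 934.6 + 938.9 + 943.7 + 933.0 + 937.4 + 937.5 + 944.6) / 9 = 938.2222
Moving ranges: 1.9, 3.5, 4.3, 4.8, 10.7, 4.4, 0.1, 7.1; M̄R̄ = 36.8000 / 8 = 4.6000
UCL = X̄ + 3·M̄R̄/d₂ = 938.2222 + 3 × 4.6000 / 1.128 = 950.4563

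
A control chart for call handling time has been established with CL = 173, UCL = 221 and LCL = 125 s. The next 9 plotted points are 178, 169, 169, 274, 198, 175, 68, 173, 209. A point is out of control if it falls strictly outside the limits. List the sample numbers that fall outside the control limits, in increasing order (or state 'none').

4, 7

Compare each point to [125, 221]: sample 4 = 274 > UCL; sample 7 = 68 < LCL.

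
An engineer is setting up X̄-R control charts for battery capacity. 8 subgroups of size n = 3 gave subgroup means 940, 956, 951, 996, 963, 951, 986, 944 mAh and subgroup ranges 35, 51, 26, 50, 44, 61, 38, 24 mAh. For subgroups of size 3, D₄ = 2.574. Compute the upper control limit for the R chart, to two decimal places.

105.86

R̄ = (35 + 51 + 26 + 50 + 44 + 61 + 38 + 24) / 8 = 329.0000 / 8 = 41.1250
UCL_R = D₄·R̄ = 2.574 × 41.1250 = 105.8558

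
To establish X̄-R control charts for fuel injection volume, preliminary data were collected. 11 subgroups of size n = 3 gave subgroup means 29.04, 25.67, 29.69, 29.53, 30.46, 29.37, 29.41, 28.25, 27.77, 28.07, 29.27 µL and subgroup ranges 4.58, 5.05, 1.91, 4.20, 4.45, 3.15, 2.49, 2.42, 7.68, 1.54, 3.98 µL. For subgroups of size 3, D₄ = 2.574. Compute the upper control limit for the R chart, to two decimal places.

R̄ = (4.58 + 5.05 + 1.91 + 4.20 + 4.45 + 3.15 + 2.49 + 2.42 + 7.68 + 1.54 + 3.98) / 11 = 41.4500 / 11 = 3.7682
UCL_R = D₄·R̄ = 2.574 × 3.7682 = 9.6993

9.70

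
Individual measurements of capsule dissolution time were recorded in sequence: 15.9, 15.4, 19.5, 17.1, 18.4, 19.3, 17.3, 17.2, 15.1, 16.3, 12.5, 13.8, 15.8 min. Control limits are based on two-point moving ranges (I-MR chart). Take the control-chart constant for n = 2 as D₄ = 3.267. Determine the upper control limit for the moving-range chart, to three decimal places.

5.908

Moving ranges: 0.5, 4.1, 2.4, 1.3, 0.9, 2.0, 0.1, 2.1, 1.2, 3.8, 1.3, 2.0; M̄R̄ = 21.7000 / 12 = 1.8083
UCL_MR = D₄·M̄R̄ = 3.267 × 1.8083 = 5.9078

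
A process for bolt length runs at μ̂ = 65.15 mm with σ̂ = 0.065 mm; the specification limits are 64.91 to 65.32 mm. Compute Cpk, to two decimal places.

0.87

Cpu = (USL − μ̂) / (3σ̂) = (65.32 − 65.15) / (3 × 0.065) = 0.8718; Cpl = (μ̂ − LSL) / (3σ̂) = (65.15 − 64.91) / (3 × 0.065) = 1.2308; Cpk = min(Cpu, Cpl) = 0.8718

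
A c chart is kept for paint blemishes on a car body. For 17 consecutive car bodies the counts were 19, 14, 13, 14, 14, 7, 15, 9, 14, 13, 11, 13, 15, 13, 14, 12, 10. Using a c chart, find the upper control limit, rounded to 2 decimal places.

23.73

c̄ = (19 + 14 + 13 + 14 + 14 + 7 + 15 + 9 + 14 + 13 + 11 + 13 + 15 + 13 + 14 + 12 + 10) / 17 = 220 / 17 = 12.9412
UCL = c̄ + 3√c̄ = 12.9412 + 3 × √12.9412 = 12.9412 + 3 × 3.5974 = 23.7333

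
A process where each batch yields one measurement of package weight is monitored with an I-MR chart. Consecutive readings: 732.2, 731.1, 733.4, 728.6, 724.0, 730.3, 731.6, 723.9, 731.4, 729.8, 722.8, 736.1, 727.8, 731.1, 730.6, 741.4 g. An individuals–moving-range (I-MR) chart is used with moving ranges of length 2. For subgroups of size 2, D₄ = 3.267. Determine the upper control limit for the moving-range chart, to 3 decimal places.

Moving ranges: 1.1, 2.3, 4.8, 4.6, 6.3, 1.3, 7.7, 7.5, 1.6, 7.0, 13.3, 8.3, 3.3, 0.5, 10.8; M̄R̄ = 80.4000 / 15 = 5.3600
UCL_MR = D₄·M̄R̄ = 3.267 × 5.3600 = 17.5111

17.511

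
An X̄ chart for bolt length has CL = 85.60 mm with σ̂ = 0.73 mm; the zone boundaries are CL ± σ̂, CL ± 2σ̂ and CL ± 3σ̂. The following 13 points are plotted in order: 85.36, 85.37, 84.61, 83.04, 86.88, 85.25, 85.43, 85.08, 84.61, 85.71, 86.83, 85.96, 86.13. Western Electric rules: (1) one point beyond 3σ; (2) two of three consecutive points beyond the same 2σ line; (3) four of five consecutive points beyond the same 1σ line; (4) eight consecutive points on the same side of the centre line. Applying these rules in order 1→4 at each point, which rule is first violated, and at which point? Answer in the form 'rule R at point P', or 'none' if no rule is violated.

rule 1 at point 4

Zone of each point (C = within 1σ̂, B = 1σ̂–2σ̂, A = 2σ̂–3σ̂, * = beyond 3σ̂; sign = side of CL): 1:-C, 2:-C, 3:-B, 4:-*, 5:+B, 6:-C, 7:-C, 8:-C, 9:-B, 10:+C, 11:+B, 12:+C, 13:+C
Rule 1 (one point beyond the 3σ limits) is satisfied at point 4.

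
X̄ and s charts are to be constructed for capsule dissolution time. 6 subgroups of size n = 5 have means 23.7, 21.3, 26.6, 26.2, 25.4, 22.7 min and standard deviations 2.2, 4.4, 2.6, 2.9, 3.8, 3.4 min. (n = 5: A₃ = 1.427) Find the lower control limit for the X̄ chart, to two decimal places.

X̄̄ = (23.7 + 21.3 + 26.6 + 26.2 + 25.4 + 22.7) / 6 = 24.3167
s̄ = (2.2 + 4.4 + 2.6 + 2.9 + 3.8 + 3.4) / 6 = 3.2167
LCL = X̄̄ − A₃·s̄ = 24.3167 − 1.427 × 3.2167 = 19.7265

19.73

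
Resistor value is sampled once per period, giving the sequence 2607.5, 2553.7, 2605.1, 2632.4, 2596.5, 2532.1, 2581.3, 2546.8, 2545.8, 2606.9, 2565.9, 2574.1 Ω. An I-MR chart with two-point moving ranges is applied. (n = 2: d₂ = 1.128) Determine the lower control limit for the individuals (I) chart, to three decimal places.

2475.575

X̄ = (2607.5 + 2553.7 + 2605.1 + 2632.4 + 2596.5 + 2532.1 + 2581.3 + 2546.8 + 2545.8 + 2606.9 + 2565.9 + 2574.1) / 12 = 2579.0083
Moving ranges: 53.8, 51.4, 27.3, 35.9, 64.4, 49.2, 34.5, 1.0, 61.1, 41.0, 8.2; M̄R̄ = 427.8000 / 11 = 38.8909
LCL = X̄ − 3·M̄R̄/d₂ = 2579.0083 − 3 × 38.8909 / 1.128 = 2475.5751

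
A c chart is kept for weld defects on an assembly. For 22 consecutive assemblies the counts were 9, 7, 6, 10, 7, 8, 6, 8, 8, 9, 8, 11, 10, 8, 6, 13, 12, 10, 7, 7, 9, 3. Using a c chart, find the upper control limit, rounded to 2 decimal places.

c̄ = (9 + 7 + 6 + 10 + 7 + 8 + 6 + 8 + 8 + 9 + 8 + 11 + 10 + 8 + 6 + 13 + 12 + 10 + 7 + 7 + 9 + 3) / 22 = 182 / 22 = 8.2727
UCL = c̄ + 3√c̄ = 8.2727 + 3 × √8.2727 = 8.2727 + 3 × 2.8762 = 16.9014

16.90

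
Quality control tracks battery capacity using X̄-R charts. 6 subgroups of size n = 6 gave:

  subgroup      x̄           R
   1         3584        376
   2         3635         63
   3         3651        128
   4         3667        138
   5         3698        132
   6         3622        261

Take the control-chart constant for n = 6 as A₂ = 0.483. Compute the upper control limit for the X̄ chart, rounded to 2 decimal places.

3731.22

X̄̄ = (3584 + 3635 + 3651 + 3667 + 3698 + 3622) / 6 = 21857.0000 / 6 = 3642.8333
R̄ = (376 + 63 + 128 + 138 + 132 + 261) / 6 = 1098.0000 / 6 = 183.0000
UCL = X̄̄ + A₂·R̄ = 3642.8333 + 0.483 × 183.0000 = 3731.2223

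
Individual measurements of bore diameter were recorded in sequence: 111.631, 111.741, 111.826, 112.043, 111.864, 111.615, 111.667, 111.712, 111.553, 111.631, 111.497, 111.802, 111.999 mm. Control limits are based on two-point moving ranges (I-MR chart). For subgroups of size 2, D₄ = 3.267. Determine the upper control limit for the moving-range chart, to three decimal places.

Moving ranges: 0.110, 0.085, 0.217, 0.179, 0.249, 0.052, 0.045, 0.159, 0.078, 0.134, 0.305, 0.197; M̄R̄ = 1.8100 / 12 = 0.1508
UCL_MR = D₄·M̄R̄ = 3.267 × 0.1508 = 0.4928

0.493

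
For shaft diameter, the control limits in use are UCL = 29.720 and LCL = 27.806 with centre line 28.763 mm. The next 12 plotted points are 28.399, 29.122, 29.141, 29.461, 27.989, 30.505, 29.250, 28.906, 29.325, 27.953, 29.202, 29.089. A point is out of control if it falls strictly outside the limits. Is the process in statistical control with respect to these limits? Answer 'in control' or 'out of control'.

out of control

Compare each point to [27.806, 29.720]: sample 6 = 30.505 > UCL.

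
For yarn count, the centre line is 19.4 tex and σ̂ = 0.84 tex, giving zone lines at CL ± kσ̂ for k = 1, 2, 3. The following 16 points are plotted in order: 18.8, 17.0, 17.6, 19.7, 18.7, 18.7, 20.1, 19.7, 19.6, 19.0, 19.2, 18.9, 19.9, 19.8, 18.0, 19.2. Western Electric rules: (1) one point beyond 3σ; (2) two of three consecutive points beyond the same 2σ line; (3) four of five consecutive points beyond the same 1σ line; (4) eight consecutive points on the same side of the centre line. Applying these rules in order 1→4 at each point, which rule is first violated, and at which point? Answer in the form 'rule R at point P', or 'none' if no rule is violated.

rule 2 at point 3

Zone of each point (C = within 1σ̂, B = 1σ̂–2σ̂, A = 2σ̂–3σ̂, * = beyond 3σ̂; sign = side of CL): 1:-C, 2:-A, 3:-A, 4:+C, 5:-C, 6:-C, 7:+C, 8:+C, 9:+C, 10:-C, 11:-C, 12:-C, 13:+C, 14:+C, 15:-B, 16:-C
Rule 2 (two of three consecutive points beyond the same 2σ limit) is satisfied at point 3.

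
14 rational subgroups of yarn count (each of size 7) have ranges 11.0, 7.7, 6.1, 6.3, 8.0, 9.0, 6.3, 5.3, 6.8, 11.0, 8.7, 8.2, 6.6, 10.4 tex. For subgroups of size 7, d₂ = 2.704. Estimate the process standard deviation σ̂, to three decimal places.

2.943

R̄ = (11.0 + 7.7 + 6.1 + 6.3 + 8.0 + 9.0 + 6.3 + 5.3 + 6.8 + 11.0 + 8.7 + 8.2 + 6.6 + 10.4) / 14 = 7.9571
σ̂ = R̄ / d₂ = 7.9571 / 2.704 = 2.9427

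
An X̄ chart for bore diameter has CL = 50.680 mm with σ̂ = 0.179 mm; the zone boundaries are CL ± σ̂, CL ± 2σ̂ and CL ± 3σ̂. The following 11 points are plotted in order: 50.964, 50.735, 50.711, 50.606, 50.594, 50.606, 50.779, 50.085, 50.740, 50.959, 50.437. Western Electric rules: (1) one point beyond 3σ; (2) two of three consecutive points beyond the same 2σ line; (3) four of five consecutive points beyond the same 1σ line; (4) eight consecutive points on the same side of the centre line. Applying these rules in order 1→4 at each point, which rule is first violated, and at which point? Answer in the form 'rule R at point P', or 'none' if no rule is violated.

rule 1 at point 8

Zone of each point (C = within 1σ̂, B = 1σ̂–2σ̂, A = 2σ̂–3σ̂, * = beyond 3σ̂; sign = side of CL): 1:+B, 2:+C, 3:+C, 4:-C, 5:-C, 6:-C, 7:+C, 8:-*, 9:+C, 10:+B, 11:-B
Rule 1 (one point beyond the 3σ limits) is satisfied at point 8.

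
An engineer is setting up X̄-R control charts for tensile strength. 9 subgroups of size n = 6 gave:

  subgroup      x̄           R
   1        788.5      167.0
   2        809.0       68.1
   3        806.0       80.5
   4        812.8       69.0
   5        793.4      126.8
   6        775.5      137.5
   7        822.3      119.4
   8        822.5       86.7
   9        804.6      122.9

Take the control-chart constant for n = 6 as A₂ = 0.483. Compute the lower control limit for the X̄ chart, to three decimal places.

751.364

X̄̄ = (788.5 + 809.0 + 806.0 + 812.8 + 793.4 + 775.5 + 822.3 + 822.5 + 804.6) / 9 = 7234.6000 / 9 = 803.8444
R̄ = (167.0 + 68.1 + 80.5 + 69.0 + 126.8 + 137.5 + 119.4 + 86.7 + 122.9) / 9 = 977.9000 / 9 = 108.6556
LCL = X̄̄ − A₂·R̄ = 803.8444 − 0.483 × 108.6556 = 751.3638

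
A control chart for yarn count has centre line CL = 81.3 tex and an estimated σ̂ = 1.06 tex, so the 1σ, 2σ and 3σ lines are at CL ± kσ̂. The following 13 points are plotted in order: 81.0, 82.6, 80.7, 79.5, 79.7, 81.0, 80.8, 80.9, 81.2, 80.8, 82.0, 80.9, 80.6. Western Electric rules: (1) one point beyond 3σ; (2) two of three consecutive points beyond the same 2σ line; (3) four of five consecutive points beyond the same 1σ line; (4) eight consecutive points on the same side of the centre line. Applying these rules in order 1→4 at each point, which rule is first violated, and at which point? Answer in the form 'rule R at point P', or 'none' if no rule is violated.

rule 4 at point 10

Zone of each point (C = within 1σ̂, B = 1σ̂–2σ̂, A = 2σ̂–3σ̂, * = beyond 3σ̂; sign = side of CL): 1:-C, 2:+B, 3:-C, 4:-B, 5:-B, 6:-C, 7:-C, 8:-C, 9:-C, 10:-C, 11:+C, 12:-C, 13:-C
Rule 4 (eight consecutive points on the same side of the centre line) is satisfied at point 10.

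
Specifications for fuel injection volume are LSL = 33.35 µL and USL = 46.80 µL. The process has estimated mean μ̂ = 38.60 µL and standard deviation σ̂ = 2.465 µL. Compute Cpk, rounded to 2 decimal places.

0.71

Cpu = (USL − μ̂) / (3σ̂) = (46.80 − 38.60) / (3 × 2.465) = 1.1089; Cpl = (μ̂ − LSL) / (3σ̂) = (38.60 − 33.35) / (3 × 2.465) = 0.7099; Cpk = min(Cpu, Cpl) = 0.7099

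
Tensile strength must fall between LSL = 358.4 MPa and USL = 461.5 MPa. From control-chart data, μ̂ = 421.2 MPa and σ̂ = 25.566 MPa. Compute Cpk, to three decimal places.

0.525

Cpu = (USL − μ̂) / (3σ̂) = (461.5 − 421.2) / (3 × 25.566) = 0.5254; Cpl = (μ̂ − LSL) / (3σ̂) = (421.2 − 358.4) / (3 × 25.566) = 0.8188; Cpk = min(Cpu, Cpl) = 0.5254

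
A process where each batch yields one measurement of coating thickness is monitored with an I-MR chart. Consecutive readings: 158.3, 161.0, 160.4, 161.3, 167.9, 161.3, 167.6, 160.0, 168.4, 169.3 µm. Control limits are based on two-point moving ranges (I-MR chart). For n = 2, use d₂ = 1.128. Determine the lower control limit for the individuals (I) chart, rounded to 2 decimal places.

X̄ = (158.3 + 161.0 + 160.4 + 161.3 + 167.9 + 161.3 + 167.6 + 160.0 + 168.4 + 169.3) / 10 = 163.5500
Moving ranges: 2.7, 0.6, 0.9, 6.6, 6.6, 6.3, 7.6, 8.4, 0.9; M̄R̄ = 40.6000 / 9 = 4.5111
LCL = X̄ − 3·M̄R̄/d₂ = 163.5500 − 3 × 4.5111 / 1.128 = 151.5524

151.55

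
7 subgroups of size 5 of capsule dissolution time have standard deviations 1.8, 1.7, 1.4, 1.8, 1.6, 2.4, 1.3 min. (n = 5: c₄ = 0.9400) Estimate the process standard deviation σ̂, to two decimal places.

s̄ = (1.8 + 1.7 + 1.4 + 1.8 + 1.6 + 2.4 + 1.3) / 7 = 1.7143
σ̂ = s̄ / c₄ = 1.7143 / 0.9400 = 1.8237

1.82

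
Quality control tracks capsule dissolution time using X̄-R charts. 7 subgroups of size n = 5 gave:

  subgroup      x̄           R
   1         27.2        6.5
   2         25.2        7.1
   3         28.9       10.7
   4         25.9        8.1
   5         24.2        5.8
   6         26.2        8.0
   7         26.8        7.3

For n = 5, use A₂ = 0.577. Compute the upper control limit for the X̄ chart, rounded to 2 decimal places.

30.75

X̄̄ = (27.2 + 25.2 + 28.9 + 25.9 + 24.2 + 26.2 + 26.8) / 7 = 184.4000 / 7 = 26.3429
R̄ = (6.5 + 7.1 + 10.7 + 8.1 + 5.8 + 8.0 + 7.3) / 7 = 53.5000 / 7 = 7.6429
UCL = X̄̄ + A₂·R̄ = 26.3429 + 0.577 × 7.6429 = 30.7528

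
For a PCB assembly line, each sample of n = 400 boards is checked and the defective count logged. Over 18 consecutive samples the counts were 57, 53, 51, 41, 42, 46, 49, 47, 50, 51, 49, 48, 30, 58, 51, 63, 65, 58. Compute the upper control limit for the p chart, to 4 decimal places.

p̄ = Σdᵢ / (k·n) = 909 / (18 × 400) = 0.12625
UCL = p̄ + 3·√(p̄(1−p̄)/n) = 0.12625 + 3 × √(0.12625×0.87375/400) = 0.12625 + 3 × 0.01661 = 0.17607

0.1761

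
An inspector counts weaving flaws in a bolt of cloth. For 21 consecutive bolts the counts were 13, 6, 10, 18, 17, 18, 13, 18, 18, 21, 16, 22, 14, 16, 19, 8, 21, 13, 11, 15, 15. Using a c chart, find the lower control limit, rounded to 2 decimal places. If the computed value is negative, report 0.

c̄ = (13 + 6 + 10 + 18 + 17 + 18 + 13 + 18 + 18 + 21 + 16 + 22 + 14 + 16 + 19 + 8 + 21 + 13 + 11 + 15 + 15) / 21 = 322 / 21 = 15.3333
LCL = c̄ − 3√c̄ = 15.3333 − 3 × 3.9158 = 3.5860

3.59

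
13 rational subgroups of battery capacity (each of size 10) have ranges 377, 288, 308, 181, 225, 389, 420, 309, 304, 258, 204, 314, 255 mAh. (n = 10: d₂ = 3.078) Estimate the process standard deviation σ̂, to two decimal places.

95.77

R̄ = (377 + 288 + 308 + 181 + 225 + 389 + 420 + 309 + 304 + 258 + 204 + 314 + 255) / 13 = 294.7692
σ̂ = R̄ / d₂ = 294.7692 / 3.078 = 95.7665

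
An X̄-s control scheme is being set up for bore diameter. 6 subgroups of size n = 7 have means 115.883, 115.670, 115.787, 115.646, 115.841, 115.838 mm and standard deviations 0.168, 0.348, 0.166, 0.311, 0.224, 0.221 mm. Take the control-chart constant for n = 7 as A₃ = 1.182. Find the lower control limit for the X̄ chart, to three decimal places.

X̄̄ = (115.883 + 115.670 + 115.787 + 115.646 + 115.841 + 115.838) / 6 = 115.7775
s̄ = (0.168 + 0.348 + 0.166 + 0.311 + 0.224 + 0.221) / 6 = 0.2397
LCL = X̄̄ − A₃·s̄ = 115.7775 − 1.182 × 0.2397 = 115.4942

115.494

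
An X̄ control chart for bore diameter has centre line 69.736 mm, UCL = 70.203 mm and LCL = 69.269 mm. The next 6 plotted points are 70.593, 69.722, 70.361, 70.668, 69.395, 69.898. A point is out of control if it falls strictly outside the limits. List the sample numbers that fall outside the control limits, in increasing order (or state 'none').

1, 3, 4

Compare each point to [69.269, 70.203]: sample 1 = 70.593 > UCL; sample 3 = 70.361 > UCL; sample 4 = 70.668 > UCL.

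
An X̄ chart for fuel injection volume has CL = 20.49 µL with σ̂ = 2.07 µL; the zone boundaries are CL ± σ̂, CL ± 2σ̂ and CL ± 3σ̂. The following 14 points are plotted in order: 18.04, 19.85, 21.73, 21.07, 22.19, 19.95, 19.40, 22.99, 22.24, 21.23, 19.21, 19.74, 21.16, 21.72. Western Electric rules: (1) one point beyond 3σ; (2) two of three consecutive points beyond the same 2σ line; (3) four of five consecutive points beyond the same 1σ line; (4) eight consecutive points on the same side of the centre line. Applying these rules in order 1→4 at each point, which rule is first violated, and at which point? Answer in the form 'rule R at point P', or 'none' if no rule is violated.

none

Zone of each point (C = within 1σ̂, B = 1σ̂–2σ̂, A = 2σ̂–3σ̂, * = beyond 3σ̂; sign = side of CL): 1:-B, 2:-C, 3:+C, 4:+C, 5:+C, 6:-C, 7:-C, 8:+B, 9:+C, 10:+C, 11:-C, 12:-C, 13:+C, 14:+C
No rule fires across all 14 points.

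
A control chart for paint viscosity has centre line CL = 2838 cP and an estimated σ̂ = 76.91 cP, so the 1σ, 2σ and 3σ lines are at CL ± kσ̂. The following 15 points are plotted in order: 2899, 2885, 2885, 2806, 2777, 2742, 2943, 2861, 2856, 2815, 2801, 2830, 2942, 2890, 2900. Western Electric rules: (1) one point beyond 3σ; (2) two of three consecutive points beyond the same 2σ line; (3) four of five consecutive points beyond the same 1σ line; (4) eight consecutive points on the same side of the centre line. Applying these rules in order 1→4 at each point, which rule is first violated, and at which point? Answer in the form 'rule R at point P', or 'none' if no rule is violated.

none

Zone of each point (C = within 1σ̂, B = 1σ̂–2σ̂, A = 2σ̂–3σ̂, * = beyond 3σ̂; sign = side of CL): 1:+C, 2:+C, 3:+C, 4:-C, 5:-C, 6:-B, 7:+B, 8:+C, 9:+C, 10:-C, 11:-C, 12:-C, 13:+B, 14:+C, 15:+C
No rule fires across all 15 points.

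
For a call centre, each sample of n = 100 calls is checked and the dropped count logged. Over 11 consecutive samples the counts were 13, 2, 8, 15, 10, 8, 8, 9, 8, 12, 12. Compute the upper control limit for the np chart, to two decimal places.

18.36

p̄ = Σdᵢ / (k·n) = 105 / (11 × 100) = 0.09545
UCL = np̄ + 3·√(np̄(1−p̄)) = 9.5455 + 3 × √(9.5455×0.90455) = 9.5455 + 3 × 2.9384 = 18.3607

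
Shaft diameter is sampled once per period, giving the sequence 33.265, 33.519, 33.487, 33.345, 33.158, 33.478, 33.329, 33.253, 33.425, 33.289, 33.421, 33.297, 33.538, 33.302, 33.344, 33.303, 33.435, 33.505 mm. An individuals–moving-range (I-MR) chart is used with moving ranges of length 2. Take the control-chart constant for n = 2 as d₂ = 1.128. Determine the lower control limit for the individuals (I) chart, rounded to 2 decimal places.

32.98

X̄ = (33.265 + 33.519 + 33.487 + 33.345 + 33.158 + 33.478 + 33.329 + 33.253 + 33.425 + 33.289 + 33.421 + 33.297 + 33.538 + 33.302 + 33.344 + 33.303 + 33.435 + 33.505) / 18 = 33.3718
Moving ranges: 0.254, 0.032, 0.142, 0.187, 0.320, 0.149, 0.076, 0.172, 0.136, 0.132, 0.124, 0.241, 0.236, 0.042, 0.041, 0.132, 0.070; M̄R̄ = 2.4860 / 17 = 0.1462
LCL = X̄ − 3·M̄R̄/d₂ = 33.3718 − 3 × 0.1462 / 1.128 = 32.9829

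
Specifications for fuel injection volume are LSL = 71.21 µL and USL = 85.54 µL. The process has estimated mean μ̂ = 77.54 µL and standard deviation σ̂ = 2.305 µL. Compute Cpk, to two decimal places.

0.92

Cpu = (USL − μ̂) / (3σ̂) = (85.54 − 77.54) / (3 × 2.305) = 1.1569; Cpl = (μ̂ − LSL) / (3σ̂) = (77.54 − 71.21) / (3 × 2.305) = 0.9154; Cpk = min(Cpu, Cpl) = 0.9154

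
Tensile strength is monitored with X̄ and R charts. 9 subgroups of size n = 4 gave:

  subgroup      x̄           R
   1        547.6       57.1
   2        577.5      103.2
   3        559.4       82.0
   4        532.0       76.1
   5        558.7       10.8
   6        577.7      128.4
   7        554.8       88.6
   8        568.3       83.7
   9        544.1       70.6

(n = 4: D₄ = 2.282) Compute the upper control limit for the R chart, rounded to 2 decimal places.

R̄ = (57.1 + 103.2 + 82.0 + 76.1 + 10.8 + 128.4 + 88.6 + 83.7 + 70.6) / 9 = 700.5000 / 9 = 77.8333
UCL_R = D₄·R̄ = 2.282 × 77.8333 = 177.6157

177.62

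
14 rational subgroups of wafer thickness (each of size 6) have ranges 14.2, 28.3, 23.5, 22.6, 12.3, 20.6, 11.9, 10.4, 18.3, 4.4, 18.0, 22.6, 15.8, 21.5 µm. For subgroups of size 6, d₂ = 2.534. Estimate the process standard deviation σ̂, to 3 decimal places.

R̄ = (14.2 + 28.3 + 23.5 + 22.6 + 12.3 + 20.6 + 11.9 + 10.4 + 18.3 + 4.4 + 18.0 + 22.6 + 15.8 + 21.5) / 14 = 17.4571
σ̂ = R̄ / d₂ = 17.4571 / 2.534 = 6.8892

6.889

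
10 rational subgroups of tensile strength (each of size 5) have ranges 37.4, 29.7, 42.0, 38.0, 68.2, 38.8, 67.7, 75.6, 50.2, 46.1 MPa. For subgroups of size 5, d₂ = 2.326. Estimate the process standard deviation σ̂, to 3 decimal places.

21.225

R̄ = (37.4 + 29.7 + 42.0 + 38.0 + 68.2 + 38.8 + 67.7 + 75.6 + 50.2 + 46.1) / 10 = 49.3700
σ̂ = R̄ / d₂ = 49.3700 / 2.326 = 21.2253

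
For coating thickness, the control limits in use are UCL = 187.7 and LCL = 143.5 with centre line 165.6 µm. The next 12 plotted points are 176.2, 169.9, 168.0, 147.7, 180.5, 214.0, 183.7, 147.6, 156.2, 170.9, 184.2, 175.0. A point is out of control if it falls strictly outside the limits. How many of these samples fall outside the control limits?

1

Compare each point to [143.5, 187.7]: sample 6 = 214.0 > UCL.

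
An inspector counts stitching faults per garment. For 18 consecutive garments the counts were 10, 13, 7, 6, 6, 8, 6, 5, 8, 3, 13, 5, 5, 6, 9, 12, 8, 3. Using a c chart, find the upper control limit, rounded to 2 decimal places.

15.54

c̄ = (10 + 13 + 7 + 6 + 6 + 8 + 6 + 5 + 8 + 3 + 13 + 5 + 5 + 6 + 9 + 12 + 8 + 3) / 18 = 133 / 18 = 7.3889
UCL = c̄ + 3√c̄ = 7.3889 + 3 × √7.3889 = 7.3889 + 3 × 2.7183 = 15.5436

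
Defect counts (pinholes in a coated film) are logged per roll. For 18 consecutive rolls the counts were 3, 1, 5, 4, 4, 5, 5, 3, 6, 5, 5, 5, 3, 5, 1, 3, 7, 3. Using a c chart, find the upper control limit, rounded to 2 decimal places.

10.10

c̄ = (3 + 1 + 5 + 4 + 4 + 5 + 5 + 3 + 6 + 5 + 5 + 5 + 3 + 5 + 1 + 3 + 7 + 3) / 18 = 73 / 18 = 4.0556
UCL = c̄ + 3√c̄ = 4.0556 + 3 × √4.0556 = 4.0556 + 3 × 2.0138 = 10.0971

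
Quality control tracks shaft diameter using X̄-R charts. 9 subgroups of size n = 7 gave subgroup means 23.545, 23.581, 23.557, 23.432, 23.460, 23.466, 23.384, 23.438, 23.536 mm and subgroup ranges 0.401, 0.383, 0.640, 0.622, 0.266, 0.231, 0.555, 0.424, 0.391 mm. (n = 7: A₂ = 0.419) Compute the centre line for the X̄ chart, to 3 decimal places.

X̄̄ = (23.545 + 23.581 + 23.557 + 23.432 + 23.460 + 23.466 + 23.384 + 23.438 + 23.536) / 9 = 211.3990 / 9 = 23.4888
CL = X̄̄ = 23.4888

23.489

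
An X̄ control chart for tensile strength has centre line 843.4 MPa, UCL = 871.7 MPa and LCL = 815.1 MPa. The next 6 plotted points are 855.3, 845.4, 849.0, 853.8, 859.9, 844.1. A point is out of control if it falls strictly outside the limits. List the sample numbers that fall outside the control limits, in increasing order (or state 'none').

All 6 points lie within [815.1, 871.7].

none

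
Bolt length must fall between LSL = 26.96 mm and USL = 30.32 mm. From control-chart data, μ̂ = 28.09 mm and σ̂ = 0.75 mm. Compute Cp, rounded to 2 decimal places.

0.75

Cp = (USL − LSL) / (6σ̂) = (30.32 − 26.96) / (6 × 0.75) = 3.3600 / 4.5000 = 0.7467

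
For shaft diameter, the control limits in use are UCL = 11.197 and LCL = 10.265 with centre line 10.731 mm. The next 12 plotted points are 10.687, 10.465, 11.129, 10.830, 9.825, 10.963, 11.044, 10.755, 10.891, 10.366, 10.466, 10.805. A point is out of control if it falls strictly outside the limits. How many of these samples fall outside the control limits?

Compare each point to [10.265, 11.197]: sample 5 = 9.825 < LCL.

1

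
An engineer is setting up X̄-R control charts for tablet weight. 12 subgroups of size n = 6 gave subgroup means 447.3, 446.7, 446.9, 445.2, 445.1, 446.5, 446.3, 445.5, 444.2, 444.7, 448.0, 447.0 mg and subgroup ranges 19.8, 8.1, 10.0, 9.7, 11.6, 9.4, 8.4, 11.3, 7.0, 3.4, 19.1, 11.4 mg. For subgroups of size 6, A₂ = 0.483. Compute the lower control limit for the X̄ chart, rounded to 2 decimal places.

X̄̄ = (447.3 + 446.7 + 446.9 + 445.2 + 445.1 + 446.5 + 446.3 + 445.5 + 444.2 + 444.7 + 448.0 + 447.0) / 12 = 5353.4000 / 12 = 446.1167
R̄ = (19.8 + 8.1 + 10.0 + 9.7 + 11.6 + 9.4 + 8.4 + 11.3 + 7.0 + 3.4 + 19.1 + 11.4) / 12 = 129.2000 / 12 = 10.7667
LCL = X̄̄ − A₂·R̄ = 446.1167 − 0.483 × 10.7667 = 440.9164

440.92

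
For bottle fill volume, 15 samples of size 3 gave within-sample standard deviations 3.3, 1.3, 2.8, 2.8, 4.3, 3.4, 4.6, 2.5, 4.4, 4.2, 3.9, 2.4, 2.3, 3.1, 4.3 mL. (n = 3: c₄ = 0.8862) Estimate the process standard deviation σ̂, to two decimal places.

3.73

s̄ = (3.3 + 1.3 + 2.8 + 2.8 + 4.3 + 3.4 + 4.6 + 2.5 + 4.4 + 4.2 + 3.9 + 2.4 + 2.3 + 3.1 + 4.3) / 15 = 3.3067
σ̂ = s̄ / c₄ = 3.3067 / 0.8862 = 3.7313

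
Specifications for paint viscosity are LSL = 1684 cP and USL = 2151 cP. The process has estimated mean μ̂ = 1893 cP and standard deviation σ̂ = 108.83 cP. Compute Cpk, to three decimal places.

0.640

Cpu = (USL − μ̂) / (3σ̂) = (2151 − 1893) / (3 × 108.83) = 0.7902; Cpl = (μ̂ − LSL) / (3σ̂) = (1893 − 1684) / (3 × 108.83) = 0.6401; Cpk = min(Cpu, Cpl) = 0.6401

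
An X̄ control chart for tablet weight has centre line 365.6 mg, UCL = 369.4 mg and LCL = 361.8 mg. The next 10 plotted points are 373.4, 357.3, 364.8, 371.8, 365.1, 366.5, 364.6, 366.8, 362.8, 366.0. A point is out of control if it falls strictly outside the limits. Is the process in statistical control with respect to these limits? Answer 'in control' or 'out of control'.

out of control

Compare each point to [361.8, 369.4]: sample 1 = 373.4 > UCL; sample 2 = 357.3 < LCL; sample 4 = 371.8 > UCL.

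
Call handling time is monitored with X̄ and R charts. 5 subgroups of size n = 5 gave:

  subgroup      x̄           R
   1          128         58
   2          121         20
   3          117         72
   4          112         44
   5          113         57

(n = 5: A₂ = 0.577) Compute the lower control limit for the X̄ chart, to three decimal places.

89.235

X̄̄ = (128 + 121 + 117 + 112 + 113) / 5 = 591.0000 / 5 = 118.2000
R̄ = (58 + 20 + 72 + 44 + 57) / 5 = 251.0000 / 5 = 50.2000
LCL = X̄̄ − A₂·R̄ = 118.2000 − 0.577 × 50.2000 = 89.2346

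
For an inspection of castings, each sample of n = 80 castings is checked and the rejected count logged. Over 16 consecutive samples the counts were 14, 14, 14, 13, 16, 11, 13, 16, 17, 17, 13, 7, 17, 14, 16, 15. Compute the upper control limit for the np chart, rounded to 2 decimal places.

p̄ = Σdᵢ / (k·n) = 227 / (16 × 80) = 0.17734
UCL = np̄ + 3·√(np̄(1−p̄)) = 14.1875 + 3 × √(14.1875×0.82266) = 14.1875 + 3 × 3.4163 = 24.4365

24.44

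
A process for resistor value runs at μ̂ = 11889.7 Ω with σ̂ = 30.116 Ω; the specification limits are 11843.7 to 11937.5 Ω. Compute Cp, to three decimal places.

0.519

Cp = (USL − LSL) / (6σ̂) = (11937.5 − 11843.7) / (6 × 30.116) = 93.8000 / 180.6960 = 0.5191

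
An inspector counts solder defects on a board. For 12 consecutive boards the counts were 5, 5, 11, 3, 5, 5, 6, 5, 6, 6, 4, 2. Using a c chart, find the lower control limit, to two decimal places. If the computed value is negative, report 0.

0.00

c̄ = (5 + 5 + 11 + 3 + 5 + 5 + 6 + 5 + 6 + 6 + 4 + 2) / 12 = 63 / 12 = 5.2500
LCL = c̄ − 3√c̄ = 5.2500 − 3 × 2.2913 = -1.6239 → 0 (cannot be negative)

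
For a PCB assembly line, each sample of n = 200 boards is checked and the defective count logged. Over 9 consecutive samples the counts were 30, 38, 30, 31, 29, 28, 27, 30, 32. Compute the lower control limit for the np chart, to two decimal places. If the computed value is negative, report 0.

15.29

p̄ = Σdᵢ / (k·n) = 275 / (9 × 200) = 0.15278
LCL = np̄ − 3·√(np̄(1−p̄)) = 30.5556 − 3 × 5.0880 = 15.2917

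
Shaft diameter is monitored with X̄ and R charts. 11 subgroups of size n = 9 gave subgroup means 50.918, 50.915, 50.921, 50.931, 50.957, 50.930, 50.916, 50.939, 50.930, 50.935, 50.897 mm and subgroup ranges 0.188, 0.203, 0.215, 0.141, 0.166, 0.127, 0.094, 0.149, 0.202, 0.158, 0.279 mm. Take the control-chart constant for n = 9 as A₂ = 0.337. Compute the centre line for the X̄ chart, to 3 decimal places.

50.926

X̄̄ = (50.918 + 50.915 + 50.921 + 50.931 + 50.957 + 50.930 + 50.916 + 50.939 + 50.930 + 50.935 + 50.897) / 11 = 560.1890 / 11 = 50.9263
CL = X̄̄ = 50.9263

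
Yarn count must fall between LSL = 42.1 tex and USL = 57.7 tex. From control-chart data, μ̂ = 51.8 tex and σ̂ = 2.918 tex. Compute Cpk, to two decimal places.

0.67

Cpu = (USL − μ̂) / (3σ̂) = (57.7 − 51.8) / (3 × 2.918) = 0.6740; Cpl = (μ̂ − LSL) / (3σ̂) = (51.8 − 42.1) / (3 × 2.918) = 1.1081; Cpk = min(Cpu, Cpl) = 0.6740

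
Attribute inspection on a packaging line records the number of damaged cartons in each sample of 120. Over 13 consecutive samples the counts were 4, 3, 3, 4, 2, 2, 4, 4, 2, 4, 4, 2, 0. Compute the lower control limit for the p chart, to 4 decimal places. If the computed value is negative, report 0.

0.0000

p̄ = Σdᵢ / (k·n) = 38 / (13 × 120) = 0.02436
LCL = p̄ − 3·√(p̄(1−p̄)/n) = 0.02436 − 3 × 0.01407 = -0.01786 → 0 (negative, so LCL = 0)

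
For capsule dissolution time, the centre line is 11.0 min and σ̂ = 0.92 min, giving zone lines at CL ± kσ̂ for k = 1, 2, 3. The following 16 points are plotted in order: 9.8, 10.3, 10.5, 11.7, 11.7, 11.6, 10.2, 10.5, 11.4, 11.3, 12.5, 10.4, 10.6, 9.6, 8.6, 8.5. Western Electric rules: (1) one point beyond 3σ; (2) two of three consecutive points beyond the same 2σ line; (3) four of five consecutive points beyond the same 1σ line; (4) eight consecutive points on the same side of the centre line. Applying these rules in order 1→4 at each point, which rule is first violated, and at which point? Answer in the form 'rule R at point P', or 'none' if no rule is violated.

rule 2 at point 16

Zone of each point (C = within 1σ̂, B = 1σ̂–2σ̂, A = 2σ̂–3σ̂, * = beyond 3σ̂; sign = side of CL): 1:-B, 2:-C, 3:-C, 4:+C, 5:+C, 6:+C, 7:-C, 8:-C, 9:+C, 10:+C, 11:+B, 12:-C, 13:-C, 14:-B, 15:-A, 16:-A
Rule 2 (two of three consecutive points beyond the same 2σ limit) is satisfied at point 16.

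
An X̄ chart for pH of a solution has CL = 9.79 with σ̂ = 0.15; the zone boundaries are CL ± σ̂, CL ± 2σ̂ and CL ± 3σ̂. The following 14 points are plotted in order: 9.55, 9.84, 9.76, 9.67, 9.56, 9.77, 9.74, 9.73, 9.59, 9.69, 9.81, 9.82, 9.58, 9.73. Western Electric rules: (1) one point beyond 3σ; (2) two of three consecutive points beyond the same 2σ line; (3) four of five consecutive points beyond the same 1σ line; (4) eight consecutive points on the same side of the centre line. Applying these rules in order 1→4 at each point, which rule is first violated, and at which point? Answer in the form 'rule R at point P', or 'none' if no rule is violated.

Zone of each point (C = within 1σ̂, B = 1σ̂–2σ̂, A = 2σ̂–3σ̂, * = beyond 3σ̂; sign = side of CL): 1:-B, 2:+C, 3:-C, 4:-C, 5:-B, 6:-C, 7:-C, 8:-C, 9:-B, 10:-C, 11:+C, 12:+C, 13:-B, 14:-C
Rule 4 (eight consecutive points on the same side of the centre line) is satisfied at point 10.

rule 4 at point 10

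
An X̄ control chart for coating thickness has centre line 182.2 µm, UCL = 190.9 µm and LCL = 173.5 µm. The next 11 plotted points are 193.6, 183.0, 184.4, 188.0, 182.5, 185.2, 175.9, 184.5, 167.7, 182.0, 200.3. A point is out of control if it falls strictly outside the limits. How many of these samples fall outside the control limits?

Compare each point to [173.5, 190.9]: sample 1 = 193.6 > UCL; sample 9 = 167.7 < LCL; sample 11 = 200.3 > UCL.

3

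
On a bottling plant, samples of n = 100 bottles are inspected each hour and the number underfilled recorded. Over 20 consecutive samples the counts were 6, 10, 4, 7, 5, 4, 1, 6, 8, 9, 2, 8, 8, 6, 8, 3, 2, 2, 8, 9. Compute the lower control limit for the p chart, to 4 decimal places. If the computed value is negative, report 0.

0.0000

p̄ = Σdᵢ / (k·n) = 116 / (20 × 100) = 0.05800
LCL = p̄ − 3·√(p̄(1−p̄)/n) = 0.05800 − 3 × 0.02337 = -0.01212 → 0 (negative, so LCL = 0)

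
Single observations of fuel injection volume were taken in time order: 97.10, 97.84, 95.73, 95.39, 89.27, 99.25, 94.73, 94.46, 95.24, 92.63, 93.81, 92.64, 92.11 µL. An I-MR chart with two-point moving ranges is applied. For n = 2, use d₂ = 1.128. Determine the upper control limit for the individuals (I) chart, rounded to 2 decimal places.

X̄ = (97.10 + 97.84 + 95.73 + 95.39 + 89.27 + 99.25 + 94.73 + 94.46 + 95.24 + 92.63 + 93.81 + 92.64 + 92.11) / 13 = 94.6308
Moving ranges: 0.74, 2.11, 0.34, 6.12, 9.98, 4.52, 0.27, 0.78, 2.61, 1.18, 1.17, 0.53; M̄R̄ = 30.3500 / 12 = 2.5292
UCL = X̄ + 3·M̄R̄/d₂ = 94.6308 + 3 × 2.5292 / 1.128 = 101.3573

101.36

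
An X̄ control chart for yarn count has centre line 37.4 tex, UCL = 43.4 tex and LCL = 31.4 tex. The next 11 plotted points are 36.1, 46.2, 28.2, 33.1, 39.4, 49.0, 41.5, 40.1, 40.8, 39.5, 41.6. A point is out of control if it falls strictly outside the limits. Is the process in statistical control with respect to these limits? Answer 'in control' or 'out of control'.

Compare each point to [31.4, 43.4]: sample 2 = 46.2 > UCL; sample 3 = 28.2 < LCL; sample 6 = 49.0 > UCL.

out of control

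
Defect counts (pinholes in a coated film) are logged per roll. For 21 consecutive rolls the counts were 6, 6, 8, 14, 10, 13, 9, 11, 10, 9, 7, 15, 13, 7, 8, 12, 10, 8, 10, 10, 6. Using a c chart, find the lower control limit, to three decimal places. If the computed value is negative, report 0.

c̄ = (6 + 6 + 8 + 14 + 10 + 13 + 9 + 11 + 10 + 9 + 7 + 15 + 13 + 7 + 8 + 12 + 10 + 8 + 10 + 10 + 6) / 21 = 202 / 21 = 9.6190
LCL = c̄ − 3√c̄ = 9.6190 − 3 × 3.1015 = 0.3147

0.315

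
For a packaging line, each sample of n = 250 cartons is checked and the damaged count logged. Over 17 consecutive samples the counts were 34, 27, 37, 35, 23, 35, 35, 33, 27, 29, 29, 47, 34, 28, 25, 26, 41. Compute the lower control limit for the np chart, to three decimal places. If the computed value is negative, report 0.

p̄ = Σdᵢ / (k·n) = 545 / (17 × 250) = 0.12824
LCL = np̄ − 3·√(np̄(1−p̄)) = 32.0588 − 3 × 5.2866 = 16.1991

16.199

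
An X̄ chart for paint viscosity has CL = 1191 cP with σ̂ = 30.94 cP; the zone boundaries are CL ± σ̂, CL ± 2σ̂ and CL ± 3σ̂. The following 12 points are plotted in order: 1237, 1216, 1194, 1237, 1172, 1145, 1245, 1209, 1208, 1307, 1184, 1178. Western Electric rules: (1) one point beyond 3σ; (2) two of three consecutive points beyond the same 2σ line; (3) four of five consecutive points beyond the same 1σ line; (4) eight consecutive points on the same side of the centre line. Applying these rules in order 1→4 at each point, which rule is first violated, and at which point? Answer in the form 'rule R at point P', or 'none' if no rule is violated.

Zone of each point (C = within 1σ̂, B = 1σ̂–2σ̂, A = 2σ̂–3σ̂, * = beyond 3σ̂; sign = side of CL): 1:+B, 2:+C, 3:+C, 4:+B, 5:-C, 6:-B, 7:+B, 8:+C, 9:+C, 10:+*, 11:-C, 12:-C
Rule 1 (one point beyond the 3σ limits) is satisfied at point 10.

rule 1 at point 10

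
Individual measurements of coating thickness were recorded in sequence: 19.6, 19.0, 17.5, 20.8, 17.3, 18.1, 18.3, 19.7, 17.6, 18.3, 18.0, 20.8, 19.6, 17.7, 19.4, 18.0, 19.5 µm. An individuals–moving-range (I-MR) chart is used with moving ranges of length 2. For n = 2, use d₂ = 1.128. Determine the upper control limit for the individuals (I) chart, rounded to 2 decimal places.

22.92

X̄ = (19.6 + 19.0 + 17.5 + 20.8 + 17.3 + 18.1 + 18.3 + 19.7 + 17.6 + 18.3 + 18.0 + 20.8 + 19.6 + 17.7 + 19.4 + 18.0 + 19.5) / 17 = 18.7765
Moving ranges: 0.6, 1.5, 3.3, 3.5, 0.8, 0.2, 1.4, 2.1, 0.7, 0.3, 2.8, 1.2, 1.9, 1.7, 1.4, 1.5; M̄R̄ = 24.9000 / 16 = 1.5562
UCL = X̄ + 3·M̄R̄/d₂ = 18.7765 + 3 × 1.5562 / 1.128 = 22.9154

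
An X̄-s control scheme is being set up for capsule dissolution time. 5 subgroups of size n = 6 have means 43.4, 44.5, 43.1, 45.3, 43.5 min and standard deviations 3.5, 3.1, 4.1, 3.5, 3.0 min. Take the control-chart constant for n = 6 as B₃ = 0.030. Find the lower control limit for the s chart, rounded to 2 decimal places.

0.10

s̄ = (3.5 + 3.1 + 4.1 + 3.5 + 3.0) / 5 = 3.4400
LCL_s = B₃·s̄ = 0.030 × 3.4400 = 0.1032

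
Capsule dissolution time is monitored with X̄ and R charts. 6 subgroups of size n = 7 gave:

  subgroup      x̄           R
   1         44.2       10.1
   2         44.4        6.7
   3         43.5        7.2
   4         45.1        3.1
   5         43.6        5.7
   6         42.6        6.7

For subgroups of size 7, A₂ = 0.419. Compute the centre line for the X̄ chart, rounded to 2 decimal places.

43.90

X̄̄ = (44.2 + 44.4 + 43.5 + 45.1 + 43.6 + 42.6) / 6 = 263.4000 / 6 = 43.9000
CL = X̄̄ = 43.9000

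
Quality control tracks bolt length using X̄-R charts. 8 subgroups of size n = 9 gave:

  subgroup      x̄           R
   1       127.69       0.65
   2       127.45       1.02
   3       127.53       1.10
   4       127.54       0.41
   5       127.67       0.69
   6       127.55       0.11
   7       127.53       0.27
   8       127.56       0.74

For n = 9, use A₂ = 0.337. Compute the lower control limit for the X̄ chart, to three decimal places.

127.355

X̄̄ = (127.69 + 127.45 + 127.53 + 127.54 + 127.67 + 127.55 + 127.53 + 127.56) / 8 = 1020.5200 / 8 = 127.5650
R̄ = (0.65 + 1.02 + 1.10 + 0.41 + 0.69 + 0.11 + 0.27 + 0.74) / 8 = 4.9900 / 8 = 0.6238
LCL = X̄̄ − A₂·R̄ = 127.5650 − 0.337 × 0.6238 = 127.3548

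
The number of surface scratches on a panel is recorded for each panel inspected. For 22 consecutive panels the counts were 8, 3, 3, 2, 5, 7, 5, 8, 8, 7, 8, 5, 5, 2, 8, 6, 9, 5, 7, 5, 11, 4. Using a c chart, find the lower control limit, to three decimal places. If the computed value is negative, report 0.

0.000

c̄ = (8 + 3 + 3 + 2 + 5 + 7 + 5 + 8 + 8 + 7 + 8 + 5 + 5 + 2 + 8 + 6 + 9 + 5 + 7 + 5 + 11 + 4) / 22 = 131 / 22 = 5.9545
LCL = c̄ − 3√c̄ = 5.9545 − 3 × 2.4402 = -1.3660 → 0 (cannot be negative)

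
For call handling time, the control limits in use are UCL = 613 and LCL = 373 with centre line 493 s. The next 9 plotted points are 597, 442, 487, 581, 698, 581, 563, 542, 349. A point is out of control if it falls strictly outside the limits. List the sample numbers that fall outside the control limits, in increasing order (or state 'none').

5, 9

Compare each point to [373, 613]: sample 5 = 698 > UCL; sample 9 = 349 < LCL.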